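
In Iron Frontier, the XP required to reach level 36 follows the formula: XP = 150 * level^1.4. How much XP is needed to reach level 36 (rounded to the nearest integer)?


XP = 150 * level^1.4
Substitute level = 36:
XP = 150 * 36^1.4
= 150 * 150.9467
= 22642

22642 XP


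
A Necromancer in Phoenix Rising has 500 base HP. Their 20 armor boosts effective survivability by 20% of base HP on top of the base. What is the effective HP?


EHP = 500 * (1 + 20/100)
= 500 * (1 + 0.2)
= 500 * 1.2
= 600.0

600.0 EHP


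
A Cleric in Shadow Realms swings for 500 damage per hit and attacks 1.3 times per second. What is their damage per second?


DPS = damage * attack_speed
= 500 * 1.3
= 650.0

650.0 DPS


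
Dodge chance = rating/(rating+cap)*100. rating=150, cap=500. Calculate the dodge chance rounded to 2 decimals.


dodge% = 150 / (150 + 500) * 100
= 150 / 650 * 100
= 0.230769 * 100
= 23.08%

23.08%


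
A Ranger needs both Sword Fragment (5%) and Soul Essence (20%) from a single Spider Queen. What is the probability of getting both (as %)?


For independent events, P(both) = P(A) * P(B)
= 5% * 20%
= 100 / 100 %
= 1.0%

1.0%


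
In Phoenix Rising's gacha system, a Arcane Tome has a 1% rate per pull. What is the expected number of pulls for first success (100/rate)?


Expected pulls for a geometric distribution = 1/p = 100 / rate%
= 100 / 1
= 100.0

100.0 pulls


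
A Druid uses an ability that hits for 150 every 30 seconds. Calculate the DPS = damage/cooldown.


DPS = damage / cooldown
= 150 / 30
= 5.00

5.00 DPS


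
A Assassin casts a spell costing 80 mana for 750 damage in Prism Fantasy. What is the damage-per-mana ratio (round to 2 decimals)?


Efficiency = damage / mana
= 750 / 80
= 9.38

9.38 dmg/mana


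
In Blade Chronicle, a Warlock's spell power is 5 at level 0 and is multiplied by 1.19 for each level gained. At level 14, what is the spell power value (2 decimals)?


value = base * growth^level
= 5 * 1.19^14
= 5 * 11.419773
= 57.10

57.10 spell power


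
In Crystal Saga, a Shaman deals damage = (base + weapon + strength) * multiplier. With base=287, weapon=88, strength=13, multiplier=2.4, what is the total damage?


Sum base + weapon + str = 287 + 88 + 13 = 388
Multiply by 2.4:
388 * 2.4 = 931.2

931.2 damage


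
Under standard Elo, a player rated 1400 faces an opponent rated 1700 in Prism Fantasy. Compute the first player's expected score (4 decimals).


Elo expected score: Ea = 1/(1 + 10^((Rb-Ra)/400))
Rb - Ra = 1700 - 1400 = 300
(Rb-Ra)/400 = 300/400 = 0.75
10^0.75 = 5.623413
Ea = 1/(1 + 5.623413) = 1/6.623413 = 0.1510

0.1510


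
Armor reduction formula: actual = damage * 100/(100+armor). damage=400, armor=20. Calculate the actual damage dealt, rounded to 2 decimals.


actual = 400 * 100 / (100 + 20)
= 400 * 100 / 120
= 40000 / 120
= 333.33

333.33 damage


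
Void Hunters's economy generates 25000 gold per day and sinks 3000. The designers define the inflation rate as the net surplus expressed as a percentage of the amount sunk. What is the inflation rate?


Net gold = 25000 - 3000 = 22000
Inflation rate = net / sunk * 100 = 22000 / 3000 * 100
= 7.333333 * 100
= 733.33%

733.33%


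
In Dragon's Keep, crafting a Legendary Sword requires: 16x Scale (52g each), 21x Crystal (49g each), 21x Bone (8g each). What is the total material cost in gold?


Cost breakdown:
  Scale: 16 * 52 = 832
  Crystal: 21 * 49 = 1029
  Bone: 21 * 8 = 168
Total = 832 + 1029 + 168 = 2029

2029 gold


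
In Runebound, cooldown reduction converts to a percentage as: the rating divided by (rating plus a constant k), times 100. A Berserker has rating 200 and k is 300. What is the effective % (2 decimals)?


effective% = rating / (rating + k) * 100
= 200 / (200 + 300) * 100
= 200 / 500 * 100
= 0.4 * 100
= 40.00%

40.00%


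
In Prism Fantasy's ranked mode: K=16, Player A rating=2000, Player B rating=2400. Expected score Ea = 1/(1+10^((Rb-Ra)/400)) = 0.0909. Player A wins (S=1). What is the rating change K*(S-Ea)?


Elo update: delta = K * (S - Ea), where S = 1 (wins)
S - Ea = 1 - 0.0909 = 0.9091
Rating change = 16 * 0.9091
= 14.55

14.55 rating points


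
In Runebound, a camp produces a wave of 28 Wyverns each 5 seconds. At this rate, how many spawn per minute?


Spawns per minute = count * (60 / interval)
= 28 * (60 / 5)
= 28 * 12.0
= 336.0

336.0 per minute


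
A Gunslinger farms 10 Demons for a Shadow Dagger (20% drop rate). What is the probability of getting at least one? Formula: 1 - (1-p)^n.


P(at least one) = 1 - P(none) = 1 - (1-p)^n
p = 20/100 = 0.2
1 - p = 0.8
(1 - p)^10 = 0.8^10 = 0.107374
P(at least one) = 1 - 0.107374 = 0.8926

0.8926


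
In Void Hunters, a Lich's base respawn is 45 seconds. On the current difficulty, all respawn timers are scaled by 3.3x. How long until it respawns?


Respawn time = base * multiplier
= 45 * 3.3
= 148.5 seconds

148.5 seconds


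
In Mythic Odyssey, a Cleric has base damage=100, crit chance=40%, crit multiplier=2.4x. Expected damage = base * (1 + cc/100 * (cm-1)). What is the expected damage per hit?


E[dmg] = base * (1 + crit_chance * (crit_mult - 1))
cc as decimal = 40/100 = 0.4
cm - 1 = 2.4 - 1 = 1.4
Bonus factor = 0.4 * 1.4 = 0.56
Total multiplier = 1 + 0.56 = 1.56
Expected damage = 100 * 1.56 = 156.00

156.00 damage


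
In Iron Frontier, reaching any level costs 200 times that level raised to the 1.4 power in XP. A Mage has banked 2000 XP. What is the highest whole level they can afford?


XP = 200 * level^1.4, so level = (XP / 200)^(1/1.4)
= (2000 / 200)^(1/1.4)
= 10.0^0.7143
= 5.1795
Floor: level = 5

level 5


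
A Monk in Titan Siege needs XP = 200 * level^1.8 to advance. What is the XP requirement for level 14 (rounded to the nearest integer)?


XP = 200 * level^1.8
Substitute level = 14:
XP = 200 * 14^1.8
= 200 * 115.6193
= 23124

23124 XP


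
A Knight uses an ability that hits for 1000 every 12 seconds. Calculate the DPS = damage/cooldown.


DPS = damage / cooldown
= 1000 / 12
= 83.33

83.33 DPS


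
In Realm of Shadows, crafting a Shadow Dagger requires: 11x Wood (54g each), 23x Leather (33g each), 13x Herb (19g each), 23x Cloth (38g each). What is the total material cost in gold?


Cost breakdown:
  Wood: 11 * 54 = 594
  Leather: 23 * 33 = 759
  Herb: 13 * 19 = 247
  Cloth: 23 * 38 = 874
Total = 594 + 759 + 247 + 874 = 2474

2474 gold


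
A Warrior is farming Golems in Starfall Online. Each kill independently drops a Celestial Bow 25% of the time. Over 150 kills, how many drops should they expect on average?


Expected drops = kills * (drop_rate / 100)
= 150 * (25 / 100)
= 150 * 0.25
= 37.5

37.5 drops


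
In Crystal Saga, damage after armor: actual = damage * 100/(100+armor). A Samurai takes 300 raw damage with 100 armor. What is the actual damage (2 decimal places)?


actual = 300 * 100 / (100 + 100)
= 300 * 100 / 200
= 30000 / 200
= 150.00

150.00 damage


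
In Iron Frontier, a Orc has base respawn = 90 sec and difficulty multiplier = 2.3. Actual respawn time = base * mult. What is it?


Respawn time = base * multiplier
= 90 * 2.3
= 207.0 seconds

207.0 seconds


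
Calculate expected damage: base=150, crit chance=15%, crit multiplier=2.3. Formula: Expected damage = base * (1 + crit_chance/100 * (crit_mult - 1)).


E[dmg] = base * (1 + crit_chance * (crit_mult - 1))
cc as decimal = 15/100 = 0.15
cm - 1 = 2.3 - 1 = 1.3
Bonus factor = 0.15 * 1.3 = 0.195
Total multiplier = 1 + 0.195 = 1.195
Expected damage = 150 * 1.195 = 179.25

179.25 damage


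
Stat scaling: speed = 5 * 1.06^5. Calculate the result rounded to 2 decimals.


value = base * growth^level
= 5 * 1.06^5
= 5 * 1.338226
= 6.69

6.69 speed


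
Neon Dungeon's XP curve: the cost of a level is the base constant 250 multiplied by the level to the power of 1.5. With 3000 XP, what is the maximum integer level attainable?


XP = 250 * level^1.5, so level = (XP / 250)^(1/1.5)
= (3000 / 250)^(1/1.5)
= 12.0^0.6667
= 5.2415
Floor: level = 5

level 5


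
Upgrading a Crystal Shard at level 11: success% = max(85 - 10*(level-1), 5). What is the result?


raw_rate = 85 - 10 * (11 - 1)
= 85 - 10 * 10
= 85 - 100
= -15
Apply floor: max(-15, 5) = 5%

5%


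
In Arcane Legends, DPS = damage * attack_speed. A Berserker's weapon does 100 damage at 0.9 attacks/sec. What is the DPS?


DPS = damage * attack_speed
= 100 * 0.9
= 90.0

90.0 DPS


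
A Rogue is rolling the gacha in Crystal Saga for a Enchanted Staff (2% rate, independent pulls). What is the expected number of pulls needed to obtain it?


Expected pulls for a geometric distribution = 1/p = 100 / rate%
= 100 / 2
= 50.0

50.0 pulls


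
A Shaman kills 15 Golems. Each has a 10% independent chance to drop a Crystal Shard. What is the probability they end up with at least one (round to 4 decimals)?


P(at least one) = 1 - P(none) = 1 - (1-p)^n
p = 10/100 = 0.1
1 - p = 0.9
(1 - p)^15 = 0.9^15 = 0.205891
P(at least one) = 1 - 0.205891 = 0.7941

0.7941


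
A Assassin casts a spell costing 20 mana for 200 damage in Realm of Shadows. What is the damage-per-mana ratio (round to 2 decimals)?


Efficiency = damage / mana
= 200 / 20
= 10.00

10.00 dmg/mana


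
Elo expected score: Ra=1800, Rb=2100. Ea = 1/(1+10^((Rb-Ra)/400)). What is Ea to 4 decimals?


Elo expected score: Ea = 1/(1 + 10^((Rb-Ra)/400))
Rb - Ra = 2100 - 1800 = 300
(Rb-Ra)/400 = 300/400 = 0.75
10^0.75 = 5.623413
Ea = 1/(1 + 5.623413) = 1/6.623413 = 0.1510

0.1510


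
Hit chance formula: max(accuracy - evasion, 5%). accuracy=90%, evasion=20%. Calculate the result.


accuracy - evasion = 90 - 20 = 70
Apply floor: max(70, 5) = 70
Hit chance = 70%

70%


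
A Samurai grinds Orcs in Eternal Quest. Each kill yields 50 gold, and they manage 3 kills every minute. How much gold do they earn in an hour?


Gold per minute = 50 * 3 = 150
Gold per hour = 150 * 60 = 9000

9000 gold/hour


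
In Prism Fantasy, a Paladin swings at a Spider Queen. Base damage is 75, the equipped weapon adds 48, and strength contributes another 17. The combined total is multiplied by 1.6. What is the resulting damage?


Sum base + weapon + str = 75 + 48 + 17 = 140
Multiply by 1.6:
140 * 1.6 = 224.0

224.0 damage


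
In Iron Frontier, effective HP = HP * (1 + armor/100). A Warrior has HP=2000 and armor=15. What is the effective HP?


EHP = 2000 * (1 + 15/100)
= 2000 * (1 + 0.15)
= 2000 * 1.15
= 2300.0

2300.0 EHP


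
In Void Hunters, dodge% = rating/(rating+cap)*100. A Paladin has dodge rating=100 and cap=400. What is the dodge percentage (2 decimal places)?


dodge% = 100 / (100 + 400) * 100
= 100 / 500 * 100
= 0.2 * 100
= 20.00%

20.00%


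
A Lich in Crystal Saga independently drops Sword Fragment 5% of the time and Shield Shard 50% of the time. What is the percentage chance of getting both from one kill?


For independent events, P(both) = P(A) * P(B)
= 5% * 50%
= 250 / 100 %
= 2.5%

2.5%


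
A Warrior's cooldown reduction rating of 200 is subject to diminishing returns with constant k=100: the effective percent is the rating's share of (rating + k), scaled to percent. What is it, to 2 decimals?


effective% = rating / (rating + k) * 100
= 200 / (200 + 100) * 100
= 200 / 300 * 100
= 0.666667 * 100
= 66.67%

66.67%


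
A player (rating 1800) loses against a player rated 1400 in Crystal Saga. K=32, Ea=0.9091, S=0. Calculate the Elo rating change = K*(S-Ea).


Elo update: delta = K * (S - Ea), where S = 0 (loses)
S - Ea = 0 - 0.9091 = -0.9091
Rating change = 32 * -0.9091
= -29.09

-29.09 rating points


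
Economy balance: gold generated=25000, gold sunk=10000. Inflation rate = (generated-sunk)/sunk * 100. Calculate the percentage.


Net gold = 25000 - 10000 = 15000
Inflation rate = net / sunk * 100 = 15000 / 10000 * 100
= 1.5 * 100
= 150.00%

150.00%


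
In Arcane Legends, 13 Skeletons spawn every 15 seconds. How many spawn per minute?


Spawns per minute = count * (60 / interval)
= 13 * (60 / 15)
= 13 * 4.0
= 52.0

52.0 per minute


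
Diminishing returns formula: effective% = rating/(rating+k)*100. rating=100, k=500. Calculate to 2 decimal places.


effective% = rating / (rating + k) * 100
= 100 / (100 + 500) * 100
= 100 / 600 * 100
= 0.166667 * 100
= 16.67%

16.67%


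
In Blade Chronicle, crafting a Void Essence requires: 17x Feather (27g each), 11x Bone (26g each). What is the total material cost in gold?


Cost breakdown:
  Feather: 17 * 27 = 459
  Bone: 11 * 26 = 286
Total = 459 + 286 = 745

745 gold


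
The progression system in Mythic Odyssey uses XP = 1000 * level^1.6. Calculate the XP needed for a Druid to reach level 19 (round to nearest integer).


XP = 1000 * level^1.6
Substitute level = 19:
XP = 1000 * 19^1.6
= 1000 * 111.1746
= 111175

111175 XP


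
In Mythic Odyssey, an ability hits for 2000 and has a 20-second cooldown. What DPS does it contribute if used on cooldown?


DPS = damage / cooldown
= 2000 / 20
= 100.00

100.00 DPS


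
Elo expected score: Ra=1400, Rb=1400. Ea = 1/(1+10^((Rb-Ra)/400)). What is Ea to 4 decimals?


Elo expected score: Ea = 1/(1 + 10^((Rb-Ra)/400))
Rb - Ra = 1400 - 1400 = 0
(Rb-Ra)/400 = 0/400 = 0.0
10^0.0 = 1.0
Ea = 1/(1 + 1.0) = 1/2.0 = 0.5000

0.5000


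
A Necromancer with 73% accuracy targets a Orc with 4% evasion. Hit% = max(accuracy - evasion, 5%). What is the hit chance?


accuracy - evasion = 73 - 4 = 69
Apply floor: max(69, 5) = 69
Hit chance = 69%

69%


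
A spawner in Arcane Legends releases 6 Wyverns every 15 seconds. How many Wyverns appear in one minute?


Spawns per minute = count * (60 / interval)
= 6 * (60 / 15)
= 6 * 4.0
= 24.0

24.0 per minute


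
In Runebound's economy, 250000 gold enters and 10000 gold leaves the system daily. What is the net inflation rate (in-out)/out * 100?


Net gold = 250000 - 10000 = 240000
Inflation rate = net / sunk * 100 = 240000 / 10000 * 100
= 24.0 * 100
= 2400.00%

2400.00%


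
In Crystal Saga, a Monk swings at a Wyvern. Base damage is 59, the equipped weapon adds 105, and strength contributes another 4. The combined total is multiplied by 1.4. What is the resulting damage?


Sum base + weapon + str = 59 + 105 + 4 = 168
Multiply by 1.4:
168 * 1.4 = 235.2

235.2 damage


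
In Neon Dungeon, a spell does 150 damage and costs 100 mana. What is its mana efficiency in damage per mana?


Efficiency = damage / mana
= 150 / 100
= 1.50

1.50 dmg/mana


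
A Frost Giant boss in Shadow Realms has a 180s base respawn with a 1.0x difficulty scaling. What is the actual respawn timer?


Respawn time = base * multiplier
= 180 * 1.0
= 180.0 seconds

180.0 seconds


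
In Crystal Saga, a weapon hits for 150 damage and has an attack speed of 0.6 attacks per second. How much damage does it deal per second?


DPS = damage * attack_speed
= 150 * 0.6
= 90.0

90.0 DPS


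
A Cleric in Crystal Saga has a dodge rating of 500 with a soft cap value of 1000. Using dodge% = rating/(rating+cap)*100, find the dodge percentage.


dodge% = 500 / (500 + 1000) * 100
= 500 / 1500 * 100
= 0.333333 * 100
= 33.33%

33.33%


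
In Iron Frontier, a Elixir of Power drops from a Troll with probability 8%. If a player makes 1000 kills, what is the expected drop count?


Expected drops = kills * (drop_rate / 100)
= 1000 * (8 / 100)
= 1000 * 0.08
= 80.0

80.0 drops


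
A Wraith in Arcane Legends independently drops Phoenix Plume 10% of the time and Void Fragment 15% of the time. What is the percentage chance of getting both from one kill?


For independent events, P(both) = P(A) * P(B)
= 10% * 15%
= 150 / 100 %
= 1.5%

1.5%


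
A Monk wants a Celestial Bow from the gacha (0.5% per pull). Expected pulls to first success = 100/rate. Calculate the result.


Expected pulls for a geometric distribution = 1/p = 100 / rate%
= 100 / 0.5
= 200.0

200.0 pulls


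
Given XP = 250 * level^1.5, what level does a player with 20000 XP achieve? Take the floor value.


XP = 250 * level^1.5, so level = (XP / 250)^(1/1.5)
= (20000 / 250)^(1/1.5)
= 80.0^0.6667
= 18.5664
Floor: level = 18

level 18


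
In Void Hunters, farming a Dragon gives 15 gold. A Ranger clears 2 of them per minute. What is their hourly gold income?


Gold per minute = 15 * 2 = 30
Gold per hour = 30 * 60 = 1800

1800 gold/hour


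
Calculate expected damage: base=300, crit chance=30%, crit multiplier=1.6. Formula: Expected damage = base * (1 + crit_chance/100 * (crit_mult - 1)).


E[dmg] = base * (1 + crit_chance * (crit_mult - 1))
cc as decimal = 30/100 = 0.3
cm - 1 = 1.6 - 1 = 0.6
Bonus factor = 0.3 * 0.6 = 0.18
Total multiplier = 1 + 0.18 = 1.18
Expected damage = 300 * 1.18 = 354.00

354.00 damage


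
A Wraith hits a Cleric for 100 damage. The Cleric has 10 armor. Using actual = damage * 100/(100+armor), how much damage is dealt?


actual = 100 * 100 / (100 + 10)
= 100 * 100 / 110
= 10000 / 110
= 90.91

90.91 damage


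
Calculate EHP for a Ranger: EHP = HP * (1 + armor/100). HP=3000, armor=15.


EHP = 3000 * (1 + 15/100)
= 3000 * (1 + 0.15)
= 3000 * 1.15
= 3450.0

3450.0 EHP


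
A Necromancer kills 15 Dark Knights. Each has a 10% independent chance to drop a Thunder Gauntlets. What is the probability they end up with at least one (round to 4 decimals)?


P(at least one) = 1 - P(none) = 1 - (1-p)^n
p = 10/100 = 0.1
1 - p = 0.9
(1 - p)^15 = 0.9^15 = 0.205891
P(at least one) = 1 - 0.205891 = 0.7941

0.7941


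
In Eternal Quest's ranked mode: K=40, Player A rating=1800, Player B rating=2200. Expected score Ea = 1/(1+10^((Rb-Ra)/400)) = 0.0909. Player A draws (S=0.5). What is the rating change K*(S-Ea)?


Elo update: delta = K * (S - Ea), where S = 0.5 (draws)
S - Ea = 0.5 - 0.0909 = 0.4091
Rating change = 40 * 0.4091
= 16.36

16.36 rating points


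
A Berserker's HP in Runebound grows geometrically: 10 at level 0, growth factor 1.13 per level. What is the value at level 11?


value = base * growth^level
= 10 * 1.13^11
= 10 * 3.835861
= 38.36

38.36 HP


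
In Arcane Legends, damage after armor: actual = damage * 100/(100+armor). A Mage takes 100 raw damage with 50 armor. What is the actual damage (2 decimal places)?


actual = 100 * 100 / (100 + 50)
= 100 * 100 / 150
= 10000 / 150
= 66.67

66.67 damage


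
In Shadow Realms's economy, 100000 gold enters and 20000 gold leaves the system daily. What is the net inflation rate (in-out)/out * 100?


Net gold = 100000 - 20000 = 80000
Inflation rate = net / sunk * 100 = 80000 / 20000 * 100
= 4.0 * 100
= 400.00%

400.00%


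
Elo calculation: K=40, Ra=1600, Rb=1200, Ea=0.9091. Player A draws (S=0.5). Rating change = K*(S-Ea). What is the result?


Elo update: delta = K * (S - Ea), where S = 0.5 (draws)
S - Ea = 0.5 - 0.9091 = -0.4091
Rating change = 40 * -0.4091
= -16.36

-16.36 rating points


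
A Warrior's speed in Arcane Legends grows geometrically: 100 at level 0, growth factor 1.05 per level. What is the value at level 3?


value = base * growth^level
= 100 * 1.05^3
= 100 * 1.157625
= 115.76

115.76 speed


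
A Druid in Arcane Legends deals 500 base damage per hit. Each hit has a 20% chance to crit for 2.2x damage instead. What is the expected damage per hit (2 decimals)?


E[dmg] = base * (1 + crit_chance * (crit_mult - 1))
cc as decimal = 20/100 = 0.2
cm - 1 = 2.2 - 1 = 1.2
Bonus factor = 0.2 * 1.2 = 0.24
Total multiplier = 1 + 0.24 = 1.24
Expected damage = 500 * 1.24 = 620.00

620.00 damage


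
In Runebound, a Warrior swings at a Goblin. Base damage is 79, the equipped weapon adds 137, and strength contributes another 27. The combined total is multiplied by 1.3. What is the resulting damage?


Sum base + weapon + str = 79 + 137 + 27 = 243
Multiply by 1.3:
243 * 1.3 = 315.9

315.9 damage


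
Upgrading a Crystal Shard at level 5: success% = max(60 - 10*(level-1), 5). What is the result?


raw_rate = 60 - 10 * (5 - 1)
= 60 - 10 * 4
= 60 - 40
= 20
Apply floor: max(20, 5) = 20%

20%


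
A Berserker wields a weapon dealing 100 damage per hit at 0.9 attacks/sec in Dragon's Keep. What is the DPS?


DPS = damage * attack_speed
= 100 * 0.9
= 90.0

90.0 DPS


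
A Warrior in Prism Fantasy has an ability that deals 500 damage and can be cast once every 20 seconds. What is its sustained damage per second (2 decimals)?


DPS = damage / cooldown
= 500 / 20
= 25.00

25.00 DPS


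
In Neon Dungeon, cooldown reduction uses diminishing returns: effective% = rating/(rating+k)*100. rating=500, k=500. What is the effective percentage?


effective% = rating / (rating + k) * 100
= 500 / (500 + 500) * 100
= 500 / 1000 * 100
= 0.5 * 100
= 50.00%

50.00%


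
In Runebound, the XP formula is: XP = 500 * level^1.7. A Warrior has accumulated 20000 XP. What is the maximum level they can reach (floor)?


XP = 500 * level^1.7, so level = (XP / 500)^(1/1.7)
= (20000 / 500)^(1/1.7)
= 40.0^0.5882
= 8.7577
Floor: level = 8

level 8


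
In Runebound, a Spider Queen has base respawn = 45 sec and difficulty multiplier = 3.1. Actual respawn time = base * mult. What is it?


Respawn time = base * multiplier
= 45 * 3.1
= 139.5 seconds

139.5 seconds


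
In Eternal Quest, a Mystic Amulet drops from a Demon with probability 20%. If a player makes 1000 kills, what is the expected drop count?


Expected drops = kills * (drop_rate / 100)
= 1000 * (20 / 100)
= 1000 * 0.2
= 200.0

200.0 drops


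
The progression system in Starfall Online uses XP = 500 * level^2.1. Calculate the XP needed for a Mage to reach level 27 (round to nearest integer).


XP = 500 * level^2.1
Substitute level = 27:
XP = 500 * 27^2.1
= 500 * 1013.5937
= 506797

506797 XP


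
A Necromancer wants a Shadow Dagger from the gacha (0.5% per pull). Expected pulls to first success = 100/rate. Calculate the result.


Expected pulls for a geometric distribution = 1/p = 100 / rate%
= 100 / 0.5
= 200.0

200.0 pulls


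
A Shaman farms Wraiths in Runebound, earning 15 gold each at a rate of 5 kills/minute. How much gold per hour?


Gold per minute = 15 * 5 = 75
Gold per hour = 75 * 60 = 4500

4500 gold/hour


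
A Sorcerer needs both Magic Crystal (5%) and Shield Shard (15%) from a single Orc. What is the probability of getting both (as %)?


For independent events, P(both) = P(A) * P(B)
= 5% * 15%
= 75 / 100 %
= 0.75%

0.75%


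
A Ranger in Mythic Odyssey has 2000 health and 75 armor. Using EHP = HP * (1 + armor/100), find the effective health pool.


EHP = 2000 * (1 + 75/100)
= 2000 * (1 + 0.75)
= 2000 * 1.75
= 3500.0

3500.0 EHP


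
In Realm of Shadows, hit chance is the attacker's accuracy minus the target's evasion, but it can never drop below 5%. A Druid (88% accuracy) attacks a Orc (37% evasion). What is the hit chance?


accuracy - evasion = 88 - 37 = 51
Apply floor: max(51, 5) = 51
Hit chance = 51%

51%


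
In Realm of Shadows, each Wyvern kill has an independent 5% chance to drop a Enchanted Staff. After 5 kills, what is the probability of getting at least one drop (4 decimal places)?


P(at least one) = 1 - P(none) = 1 - (1-p)^n
p = 5/100 = 0.05
1 - p = 0.95
(1 - p)^5 = 0.95^5 = 0.773781
P(at least one) = 1 - 0.773781 = 0.2262

0.2262


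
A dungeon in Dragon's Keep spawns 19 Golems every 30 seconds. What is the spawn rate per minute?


Spawns per minute = count * (60 / interval)
= 19 * (60 / 30)
= 19 * 2.0
= 38.0

38.0 per minute


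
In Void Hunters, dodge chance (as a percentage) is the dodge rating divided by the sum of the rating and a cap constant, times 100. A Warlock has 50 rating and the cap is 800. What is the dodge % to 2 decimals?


dodge% = 50 / (50 + 800) * 100
= 50 / 850 * 100
= 0.058824 * 100
= 5.88%

5.88%


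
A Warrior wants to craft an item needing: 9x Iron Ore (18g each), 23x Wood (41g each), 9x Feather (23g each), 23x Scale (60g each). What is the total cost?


Cost breakdown:
  Iron Ore: 9 * 18 = 162
  Wood: 23 * 41 = 943
  Feather: 9 * 23 = 207
  Scale: 23 * 60 = 1380
Total = 162 + 943 + 207 + 1380 = 2692

2692 gold


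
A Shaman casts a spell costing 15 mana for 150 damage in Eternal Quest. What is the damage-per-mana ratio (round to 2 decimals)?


Efficiency = damage / mana
= 150 / 15
= 10.00

10.00 dmg/mana


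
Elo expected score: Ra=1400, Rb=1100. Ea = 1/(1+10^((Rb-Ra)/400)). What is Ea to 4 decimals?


Elo expected score: Ea = 1/(1 + 10^((Rb-Ra)/400))
Rb - Ra = 1100 - 1400 = -300
(Rb-Ra)/400 = -300/400 = -0.75
10^-0.75 = 0.177828
Ea = 1/(1 + 0.177828) = 1/1.177828 = 0.8490

0.8490


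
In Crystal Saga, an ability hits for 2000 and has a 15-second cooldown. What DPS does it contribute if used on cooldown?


DPS = damage / cooldown
= 2000 / 15
= 133.33

133.33 DPS


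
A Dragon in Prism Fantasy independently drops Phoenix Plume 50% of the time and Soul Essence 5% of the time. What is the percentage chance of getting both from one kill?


For independent events, P(both) = P(A) * P(B)
= 50% * 5%
= 250 / 100 %
= 2.5%

2.5%


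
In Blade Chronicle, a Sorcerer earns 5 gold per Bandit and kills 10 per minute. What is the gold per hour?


Gold per minute = 5 * 10 = 50
Gold per hour = 50 * 60 = 3000

3000 gold/hour


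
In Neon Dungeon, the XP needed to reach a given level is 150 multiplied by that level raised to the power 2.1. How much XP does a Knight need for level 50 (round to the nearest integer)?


XP = 150 * level^2.1
Substitute level = 50:
XP = 150 * 50^2.1
= 150 * 3696.8941
= 554534

554534 XP


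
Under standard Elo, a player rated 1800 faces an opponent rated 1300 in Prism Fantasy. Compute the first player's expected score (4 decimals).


Elo expected score: Ea = 1/(1 + 10^((Rb-Ra)/400))
Rb - Ra = 1300 - 1800 = -500
(Rb-Ra)/400 = -500/400 = -1.25
10^-1.25 = 0.056234
Ea = 1/(1 + 0.056234) = 1/1.056234 = 0.9468

0.9468


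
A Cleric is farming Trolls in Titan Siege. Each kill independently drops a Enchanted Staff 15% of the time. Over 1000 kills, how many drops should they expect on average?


Expected drops = kills * (drop_rate / 100)
= 1000 * (15 / 100)
= 1000 * 0.15
= 150.0

150.0 drops


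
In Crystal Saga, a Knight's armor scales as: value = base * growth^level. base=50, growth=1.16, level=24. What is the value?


value = base * growth^level
= 50 * 1.16^24
= 50 * 35.236417
= 1761.82

1761.82 armor


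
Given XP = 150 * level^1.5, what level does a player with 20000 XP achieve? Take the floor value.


XP = 150 * level^1.5, so level = (XP / 150)^(1/1.5)
= (20000 / 150)^(1/1.5)
= 133.3333^0.6667
= 26.0991
Floor: level = 26

level 26


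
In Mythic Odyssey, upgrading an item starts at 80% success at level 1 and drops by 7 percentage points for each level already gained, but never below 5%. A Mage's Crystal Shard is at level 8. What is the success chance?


raw_rate = 80 - 7 * (8 - 1)
= 80 - 7 * 7
= 80 - 49
= 31
Apply floor: max(31, 5) = 31%

31%


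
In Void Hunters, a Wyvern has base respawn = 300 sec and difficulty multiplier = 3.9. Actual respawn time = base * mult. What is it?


Respawn time = base * multiplier
= 300 * 3.9
= 1170.0 seconds

1170.0 seconds


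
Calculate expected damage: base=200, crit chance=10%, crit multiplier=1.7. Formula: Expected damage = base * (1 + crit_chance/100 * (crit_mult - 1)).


E[dmg] = base * (1 + crit_chance * (crit_mult - 1))
cc as decimal = 10/100 = 0.1
cm - 1 = 1.7 - 1 = 0.7
Bonus factor = 0.1 * 0.7 = 0.07
Total multiplier = 1 + 0.07 = 1.07
Expected damage = 200 * 1.07 = 214.00

214.00 damage


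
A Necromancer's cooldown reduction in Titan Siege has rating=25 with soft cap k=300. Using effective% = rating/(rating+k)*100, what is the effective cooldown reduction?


effective% = rating / (rating + k) * 100
= 25 / (25 + 300) * 100
= 25 / 325 * 100
= 0.076923 * 100
= 7.69%

7.69%


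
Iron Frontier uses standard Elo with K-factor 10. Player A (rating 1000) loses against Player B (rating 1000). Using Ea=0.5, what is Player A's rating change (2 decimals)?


Elo update: delta = K * (S - Ea), where S = 0 (loses)
S - Ea = 0 - 0.5 = -0.5
Rating change = 10 * -0.5
= -5.00

-5.00 rating points


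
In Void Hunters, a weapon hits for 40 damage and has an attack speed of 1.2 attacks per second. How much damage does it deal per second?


DPS = damage * attack_speed
= 40 * 1.2
= 48.0

48.0 DPS


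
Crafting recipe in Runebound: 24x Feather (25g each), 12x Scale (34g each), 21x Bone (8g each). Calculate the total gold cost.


Cost breakdown:
  Feather: 24 * 25 = 600
  Scale: 12 * 34 = 408
  Bone: 21 * 8 = 168
Total = 600 + 408 + 168 = 1176

1176 gold


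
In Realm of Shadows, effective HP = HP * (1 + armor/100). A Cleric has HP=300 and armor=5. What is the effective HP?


EHP = 300 * (1 + 5/100)
= 300 * (1 + 0.05)
= 300 * 1.05
= 315.0

315.0 EHP


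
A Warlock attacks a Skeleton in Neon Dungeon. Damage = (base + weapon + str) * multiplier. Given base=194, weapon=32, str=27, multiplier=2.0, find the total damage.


Sum base + weapon + str = 194 + 32 + 27 = 253
Multiply by 2.0:
253 * 2.0 = 506.0

506.0 damage


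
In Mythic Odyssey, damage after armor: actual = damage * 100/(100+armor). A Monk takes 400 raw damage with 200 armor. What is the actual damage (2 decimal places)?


actual = 400 * 100 / (100 + 200)
= 400 * 100 / 300
= 40000 / 300
= 133.33

133.33 damage


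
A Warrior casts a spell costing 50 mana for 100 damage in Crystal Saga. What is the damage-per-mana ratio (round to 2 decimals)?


Efficiency = damage / mana
= 100 / 50
= 2.00

2.00 dmg/mana


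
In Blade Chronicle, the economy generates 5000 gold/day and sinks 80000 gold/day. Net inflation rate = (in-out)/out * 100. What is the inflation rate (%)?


Net gold = 5000 - 80000 = -75000
Inflation rate = net / sunk * 100 = -75000 / 80000 * 100
= -0.9375 * 100
= -93.75%

-93.75%


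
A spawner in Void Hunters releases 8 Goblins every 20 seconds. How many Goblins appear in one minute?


Spawns per minute = count * (60 / interval)
= 8 * (60 / 20)
= 8 * 3.0
= 24.0

24.0 per minute


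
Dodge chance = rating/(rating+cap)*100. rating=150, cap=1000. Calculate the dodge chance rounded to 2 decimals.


dodge% = 150 / (150 + 1000) * 100
= 150 / 1150 * 100
= 0.130435 * 100
= 13.04%

13.04%


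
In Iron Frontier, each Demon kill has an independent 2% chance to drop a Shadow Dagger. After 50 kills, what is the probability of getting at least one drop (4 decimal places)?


P(at least one) = 1 - P(none) = 1 - (1-p)^n
p = 2/100 = 0.02
1 - p = 0.98
(1 - p)^50 = 0.98^50 = 0.364170
P(at least one) = 1 - 0.364170 = 0.6358

0.6358


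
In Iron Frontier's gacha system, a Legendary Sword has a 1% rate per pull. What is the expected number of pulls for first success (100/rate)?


Expected pulls for a geometric distribution = 1/p = 100 / rate%
= 100 / 1
= 100.0

100.0 pulls


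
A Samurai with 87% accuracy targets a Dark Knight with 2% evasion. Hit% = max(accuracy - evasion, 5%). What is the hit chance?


accuracy - evasion = 87 - 2 = 85
Apply floor: max(85, 5) = 85
Hit chance = 85%

85%


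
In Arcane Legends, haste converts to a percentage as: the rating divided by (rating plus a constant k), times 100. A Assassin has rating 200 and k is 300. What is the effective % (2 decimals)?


effective% = rating / (rating + k) * 100
= 200 / (200 + 300) * 100
= 200 / 500 * 100
= 0.4 * 100
= 40.00%

40.00%


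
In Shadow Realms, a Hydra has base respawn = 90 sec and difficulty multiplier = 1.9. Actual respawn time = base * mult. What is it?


Respawn time = base * multiplier
= 90 * 1.9
= 171.0 seconds

171.0 seconds


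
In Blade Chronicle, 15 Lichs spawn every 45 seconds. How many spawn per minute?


Spawns per minute = count * (60 / interval)
= 15 * (60 / 45)
= 15 * 1.3333
= 20.0

20.0 per minute


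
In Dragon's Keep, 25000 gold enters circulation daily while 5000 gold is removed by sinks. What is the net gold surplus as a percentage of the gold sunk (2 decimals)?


Net gold = 25000 - 5000 = 20000
Inflation rate = net / sunk * 100 = 20000 / 5000 * 100
= 4.0 * 100
= 400.00%

400.00%


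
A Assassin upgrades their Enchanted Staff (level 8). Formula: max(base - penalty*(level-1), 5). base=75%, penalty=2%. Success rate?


raw_rate = 75 - 2 * (8 - 1)
= 75 - 2 * 7
= 75 - 14
= 61
Apply floor: max(61, 5) = 61%

61%


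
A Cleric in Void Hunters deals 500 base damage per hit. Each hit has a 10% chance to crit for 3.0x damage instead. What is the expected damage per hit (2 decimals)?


E[dmg] = base * (1 + crit_chance * (crit_mult - 1))
cc as decimal = 10/100 = 0.1
cm - 1 = 3.0 - 1 = 2.0
Bonus factor = 0.1 * 2.0 = 0.2
Total multiplier = 1 + 0.2 = 1.2
Expected damage = 500 * 1.2 = 600.00

600.00 damage


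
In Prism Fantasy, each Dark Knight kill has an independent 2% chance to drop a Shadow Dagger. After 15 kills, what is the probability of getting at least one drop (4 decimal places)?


P(at least one) = 1 - P(none) = 1 - (1-p)^n
p = 2/100 = 0.02
1 - p = 0.98
(1 - p)^15 = 0.98^15 = 0.738569
P(at least one) = 1 - 0.738569 = 0.2614

0.2614


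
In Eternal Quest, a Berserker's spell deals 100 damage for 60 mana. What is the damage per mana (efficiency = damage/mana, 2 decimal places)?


Efficiency = damage / mana
= 100 / 60
= 1.67

1.67 dmg/mana


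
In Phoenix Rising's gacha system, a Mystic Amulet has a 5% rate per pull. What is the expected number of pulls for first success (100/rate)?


Expected pulls for a geometric distribution = 1/p = 100 / rate%
= 100 / 5
= 20.0

20.0 pulls


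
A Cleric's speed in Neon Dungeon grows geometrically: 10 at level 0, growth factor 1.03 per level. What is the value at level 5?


value = base * growth^level
= 10 * 1.03^5
= 10 * 1.159274
= 11.59

11.59 speed


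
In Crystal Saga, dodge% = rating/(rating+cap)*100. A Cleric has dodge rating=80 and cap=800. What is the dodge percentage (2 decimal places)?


dodge% = 80 / (80 + 800) * 100
= 80 / 880 * 100
= 0.090909 * 100
= 9.09%

9.09%


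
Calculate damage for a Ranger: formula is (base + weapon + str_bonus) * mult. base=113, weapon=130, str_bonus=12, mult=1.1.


Sum base + weapon + str = 113 + 130 + 12 = 255
Multiply by 1.1:
255 * 1.1 = 280.5

280.5 damage


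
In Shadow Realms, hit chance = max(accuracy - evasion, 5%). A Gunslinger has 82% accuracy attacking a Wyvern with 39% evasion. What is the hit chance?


accuracy - evasion = 82 - 39 = 43
Apply floor: max(43, 5) = 43
Hit chance = 43%

43%


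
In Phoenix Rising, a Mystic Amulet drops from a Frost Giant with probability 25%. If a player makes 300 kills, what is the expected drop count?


Expected drops = kills * (drop_rate / 100)
= 300 * (25 / 100)
= 300 * 0.25
= 75.0

75.0 drops


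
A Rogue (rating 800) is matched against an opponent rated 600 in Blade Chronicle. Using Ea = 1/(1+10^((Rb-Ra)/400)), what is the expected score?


Elo expected score: Ea = 1/(1 + 10^((Rb-Ra)/400))
Rb - Ra = 600 - 800 = -200
(Rb-Ra)/400 = -200/400 = -0.5
10^-0.5 = 0.316228
Ea = 1/(1 + 0.316228) = 1/1.316228 = 0.7597

0.7597


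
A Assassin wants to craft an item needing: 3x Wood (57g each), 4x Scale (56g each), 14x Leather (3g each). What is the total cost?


Cost breakdown:
  Wood: 3 * 57 = 171
  Scale: 4 * 56 = 224
  Leather: 14 * 3 = 42
Total = 171 + 224 + 42 = 437

437 gold


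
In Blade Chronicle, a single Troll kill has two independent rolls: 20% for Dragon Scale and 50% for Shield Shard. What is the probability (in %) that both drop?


For independent events, P(both) = P(A) * P(B)
= 20% * 50%
= 1000 / 100 %
= 10.0%

10.0%


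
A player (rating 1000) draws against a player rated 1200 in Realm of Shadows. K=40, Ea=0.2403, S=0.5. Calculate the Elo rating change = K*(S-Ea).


Elo update: delta = K * (S - Ea), where S = 0.5 (draws)
S - Ea = 0.5 - 0.2403 = 0.2597
Rating change = 40 * 0.2597
= 10.39

10.39 rating points


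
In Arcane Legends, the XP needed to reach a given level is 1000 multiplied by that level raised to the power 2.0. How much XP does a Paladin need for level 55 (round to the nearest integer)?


XP = 1000 * level^2.0
Substitute level = 55:
XP = 1000 * 55^2.0
= 1000 * 3025.0
= 3025000

3025000 XP


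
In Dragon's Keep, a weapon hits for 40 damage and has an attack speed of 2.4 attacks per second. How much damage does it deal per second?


DPS = damage * attack_speed
= 40 * 2.4
= 96.0

96.0 DPS


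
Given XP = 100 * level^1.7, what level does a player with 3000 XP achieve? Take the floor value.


XP = 100 * level^1.7, so level = (XP / 100)^(1/1.7)
= (3000 / 100)^(1/1.7)
= 30.0^0.5882
= 7.3943
Floor: level = 7

level 7


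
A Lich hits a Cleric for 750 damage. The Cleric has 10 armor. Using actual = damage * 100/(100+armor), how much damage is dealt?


actual = 750 * 100 / (100 + 10)
= 750 * 100 / 110
= 75000 / 110
= 681.82

681.82 damage


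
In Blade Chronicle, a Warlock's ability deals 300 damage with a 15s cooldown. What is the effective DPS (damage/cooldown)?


DPS = damage / cooldown
= 300 / 15
= 20.00

20.00 DPS


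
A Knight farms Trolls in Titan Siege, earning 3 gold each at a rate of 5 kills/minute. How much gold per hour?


Gold per minute = 3 * 5 = 15
Gold per hour = 15 * 60 = 900

900 gold/hour


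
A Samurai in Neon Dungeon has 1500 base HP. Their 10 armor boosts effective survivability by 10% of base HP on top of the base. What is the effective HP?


EHP = 1500 * (1 + 10/100)
= 1500 * (1 + 0.1)
= 1500 * 1.1
= 1650.0

1650.0 EHP


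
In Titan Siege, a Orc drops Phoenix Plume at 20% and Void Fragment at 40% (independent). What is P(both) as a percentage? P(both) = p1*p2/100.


For independent events, P(both) = P(A) * P(B)
= 20% * 40%
= 800 / 100 %
= 8.0%

8.0%


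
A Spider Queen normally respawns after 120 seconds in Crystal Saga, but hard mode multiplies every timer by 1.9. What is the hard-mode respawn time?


Respawn time = base * multiplier
= 120 * 1.9
= 228.0 seconds

228.0 seconds


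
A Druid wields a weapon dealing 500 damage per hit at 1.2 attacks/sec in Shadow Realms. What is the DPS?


DPS = damage * attack_speed
= 500 * 1.2
= 600.0

600.0 DPS


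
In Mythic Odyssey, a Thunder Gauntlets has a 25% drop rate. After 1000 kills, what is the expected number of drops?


Expected drops = kills * (drop_rate / 100)
= 1000 * (25 / 100)
= 1000 * 0.25
= 250.0

250.0 drops


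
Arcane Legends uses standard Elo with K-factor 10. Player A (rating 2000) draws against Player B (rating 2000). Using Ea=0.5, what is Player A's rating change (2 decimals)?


Elo update: delta = K * (S - Ea), where S = 0.5 (draws)
S - Ea = 0.5 - 0.5 = 0.0
Rating change = 10 * 0.0
= 0.00

0.00 rating points


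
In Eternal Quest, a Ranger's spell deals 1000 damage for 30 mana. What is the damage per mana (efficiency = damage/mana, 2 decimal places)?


Efficiency = damage / mana
= 1000 / 30
= 33.33

33.33 dmg/mana


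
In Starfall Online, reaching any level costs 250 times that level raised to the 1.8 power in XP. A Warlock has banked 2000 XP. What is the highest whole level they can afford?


XP = 250 * level^1.8, so level = (XP / 250)^(1/1.8)
= (2000 / 250)^(1/1.8)
= 8.0^0.5556
= 3.1748
Floor: level = 3

level 3


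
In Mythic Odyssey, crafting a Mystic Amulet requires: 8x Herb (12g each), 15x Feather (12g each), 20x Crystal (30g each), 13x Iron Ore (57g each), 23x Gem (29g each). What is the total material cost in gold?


Cost breakdown:
  Herb: 8 * 12 = 96
  Feather: 15 * 12 = 180
  Crystal: 20 * 30 = 600
  Iron Ore: 13 * 57 = 741
  Gem: 23 * 29 = 667
Total = 96 + 180 + 600 + 741 + 667 = 2284

2284 gold


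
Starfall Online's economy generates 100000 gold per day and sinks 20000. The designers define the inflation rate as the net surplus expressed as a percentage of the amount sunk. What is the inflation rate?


Net gold = 100000 - 20000 = 80000
Inflation rate = net / sunk * 100 = 80000 / 20000 * 100
= 4.0 * 100
= 400.00%

400.00%
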